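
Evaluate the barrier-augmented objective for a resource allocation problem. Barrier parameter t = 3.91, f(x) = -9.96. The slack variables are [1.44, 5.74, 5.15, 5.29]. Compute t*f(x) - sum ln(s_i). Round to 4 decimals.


Step 1: Compute log-barrier.
ln values: [0.3646, 1.7475, 1.639, 1.6658]
phi = -(0.3646 + 1.7475 + 1.639 + 1.6658) = -5.4169
Step 2: Compute augmented objective.
t*f(x) = 3.91*-9.96 = -38.9436
Total = -38.9436 - 5.4169 = -44.3605


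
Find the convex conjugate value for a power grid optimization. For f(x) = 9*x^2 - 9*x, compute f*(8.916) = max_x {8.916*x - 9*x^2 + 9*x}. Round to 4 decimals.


f*(y) = sup_x {y*x - a*x^2 - b*x} = sup_x {(y-b)*x - a*x^2}
FOC: (y - b) - 2a*x = 0 => x* = (y - b)/(2a)
x* = (8.916 + 9)/(2*9) = 0.9953
f*(8.916) = (y-b)^2/(4a) = (8.916 + 9)^2/(4*9)
= 320.9831/36 = 8.9162


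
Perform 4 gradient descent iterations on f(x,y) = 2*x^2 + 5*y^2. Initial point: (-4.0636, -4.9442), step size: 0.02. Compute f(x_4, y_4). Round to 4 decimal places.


Gradient descent on f(x,y) = 2*x^2 + 5*y^2.
Starting point: (-4.0636, -4.9442), alpha = 0.02
Step 1: grad_x = 2*2*-4.0636 = -16.2544, grad_y = 2*5*-4.9442 = -49.442
  x_1 = -4.0636 - 0.02*-16.2544 = -3.7385
  y_1 = -4.9442 - 0.02*-49.442 = -3.9554
Step 2: grad_x = 2*2*-3.7385 = -14.954, grad_y = 2*5*-3.9554 = -39.5536
  x_2 = -3.7385 - 0.02*-14.954 = -3.4394
  y_2 = -3.9554 - 0.02*-39.5536 = -3.1643
Step 3: grad_x = 2*2*-3.4394 = -13.7577, grad_y = 2*5*-3.1643 = -31.6429
  x_3 = -3.4394 - 0.02*-13.7577 = -3.1643
  y_3 = -3.1643 - 0.02*-31.6429 = -2.5314
Step 4: grad_x = 2*2*-3.1643 = -12.6571, grad_y = 2*5*-2.5314 = -25.3143
  x_4 = -3.1643 - 0.02*-12.6571 = -2.9111
  y_4 = -2.5314 - 0.02*-25.3143 = -2.0251
f(-2.9111, -2.0251) = 2*(-2.9111)^2 + 5*(-2.0251)^2 = 37.4555


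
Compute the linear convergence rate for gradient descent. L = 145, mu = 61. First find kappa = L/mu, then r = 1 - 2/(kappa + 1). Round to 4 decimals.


Step 1: Compute the condition number.
kappa = L/mu = 145/61 = 2.377
Step 2: Compute the convergence rate.
r = 1 - 2/(kappa + 1) = 1 - 2*mu/(L + mu) = (L - mu)/(L + mu) = 84/206 = 0.4078


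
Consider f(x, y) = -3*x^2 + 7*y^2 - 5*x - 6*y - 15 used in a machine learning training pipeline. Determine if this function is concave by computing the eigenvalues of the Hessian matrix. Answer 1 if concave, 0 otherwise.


The Hessian of f(x,y) = -3*x^2 + 7*y^2 - 5*x - 6*y - 15 is:
H = [[-6, 0], [0, 14]]
Trace = -6 + 14 = 8
Determinant = -6*14 - (0)^2 = -84
Discriminant = (8)^2 - 4*-84 = 400.0
Eigenvalues: lambda_1 = -6.0, lambda_2 = 14.0
The function is not concave.

0


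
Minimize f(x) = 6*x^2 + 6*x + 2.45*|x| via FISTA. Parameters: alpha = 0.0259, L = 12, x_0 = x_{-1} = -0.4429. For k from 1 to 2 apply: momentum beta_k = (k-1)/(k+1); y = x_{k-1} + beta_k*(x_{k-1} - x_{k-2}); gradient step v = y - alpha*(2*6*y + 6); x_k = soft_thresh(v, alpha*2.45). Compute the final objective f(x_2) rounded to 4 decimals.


FISTA on f(x) = 6*x^2 + 6*x + 2.45*|x|
L = 12, alpha = 0.0259
Iteration 1: beta = 0.0, y = -0.4429 + 0.0*(-0.4429 + 0.4429) = -0.4429
  grad(y) = 0.6852, v = y - alpha*grad = -0.4606
  prox(v) = soft_thresh(-0.4606, 0.0635) = -0.3972
Iteration 2: beta = 0.3333, y = -0.3972 + 0.3333*(-0.3972 + 0.4429) = -0.382
  grad(y) = 1.4165, v = y - alpha*grad = -0.4186
  prox(v) = soft_thresh(-0.4186, 0.0635) = -0.3552
f(x_2) = 6*(-0.3552)^2 + 6*(-0.3552) + 2.45*|-0.3552| = -0.504


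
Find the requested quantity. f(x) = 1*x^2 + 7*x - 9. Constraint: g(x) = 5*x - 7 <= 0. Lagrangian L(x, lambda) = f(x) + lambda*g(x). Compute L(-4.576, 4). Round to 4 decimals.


Step 1: Evaluate f(x).
f(-4.576) = 1*(-4.576)^2 + 7*(-4.576) - 9 = -20.0922
Step 2: Evaluate g(x).
g(-4.576) = 5*-4.576 - 7 = -29.88
Step 3: Compute Lagrangian.
L = -20.0922 + 4*-29.88 = -139.6122


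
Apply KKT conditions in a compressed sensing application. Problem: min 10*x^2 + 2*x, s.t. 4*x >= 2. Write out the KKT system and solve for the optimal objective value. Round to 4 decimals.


Step 1: Try lambda = 0 (constraint inactive).
x_unc = -2/(2*10) = -0.1
Check: 4*-0.1 = -0.4 < 2 -- violated!
Step 2: Constraint must be active: 4*x = 2
x* = 2/4 = 0.5
lambda = (2*10*0.5 + 2)/4 = 3.0
Step 3: Compute optimal value.
f(x*) = 10*0.5^2 + 2*0.5 = 3.5


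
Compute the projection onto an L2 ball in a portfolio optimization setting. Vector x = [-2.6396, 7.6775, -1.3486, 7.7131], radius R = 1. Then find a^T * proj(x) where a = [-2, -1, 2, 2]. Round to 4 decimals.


Step 1: Compute ||x|| (intermediates to 6 decimals).
||x|| = sqrt((-2.6396)^2 + 7.6775^2 + (-1.3486)^2 + 7.7131^2) = 11.279279
Step 2: Project.
Since ||x|| > R, scale = R/||x|| = 1/11.279279 = 0.088658, proj(x) = scale * x
proj(x) = [-0.234022, 0.680672, -0.119564, 0.683828]
Step 3: Dot product.
a^T * proj(x) = -2*(-0.234022) - 1*0.680672 + 2*(-0.119564) + 2*0.683828 = 0.9159


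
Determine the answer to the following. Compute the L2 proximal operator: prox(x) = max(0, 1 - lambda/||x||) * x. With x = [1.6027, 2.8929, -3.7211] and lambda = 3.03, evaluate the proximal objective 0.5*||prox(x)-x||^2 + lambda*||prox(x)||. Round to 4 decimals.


Step 1: Compute ||x||.
||x|| = 4.9784
Step 2: Compute scaling factor.
scale = max(0, 1 - 3.03/4.9784) = 0.3914
Step 3: prox(x) = [0.6272, 1.1322, -1.4563]
||prox(x)|| = 1.9484
Step 4: Proximal objective.
0.5*||prox-x||^2 = 4.5905
lambda*||prox|| = 5.9037
Total = 10.494


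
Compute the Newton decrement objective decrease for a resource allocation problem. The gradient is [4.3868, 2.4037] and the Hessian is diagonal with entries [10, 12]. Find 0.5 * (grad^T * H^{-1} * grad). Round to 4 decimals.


Step 1: H is diagonal, so H^(-1) * g = [0.4387, 0.2003].
Step 2: g^T H^(-1) g = sum_i g_i^2 / H_ii
  = (4.3868)^2/10 + (2.4037)^2/12
  = 1.9244 + 0.4815 = 2.4059
Step 3: Objective decrease = 0.5 * g^T H^(-1) g = 1.2029


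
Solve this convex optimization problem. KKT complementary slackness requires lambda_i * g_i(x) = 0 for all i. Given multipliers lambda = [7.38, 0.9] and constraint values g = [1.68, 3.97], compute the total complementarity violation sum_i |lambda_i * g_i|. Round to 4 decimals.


KKT complementary slackness check:
lambda_1 * g_1 = 7.38 * 1.68 = 12.3984
lambda_2 * g_2 = 0.9 * 3.97 = 3.573
Total violation = 12.3984 + 3.573 = 15.9714


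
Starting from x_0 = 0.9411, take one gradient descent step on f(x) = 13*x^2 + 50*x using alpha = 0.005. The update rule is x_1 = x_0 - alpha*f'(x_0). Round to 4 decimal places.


We compute the gradient at x_0 and apply the update.
f'(x) = 26*x + 50
f'(0.9411) = 26*0.9411 + 50 = 74.4686
x_1 = 0.9411 - 0.005*74.4686 = 0.5688


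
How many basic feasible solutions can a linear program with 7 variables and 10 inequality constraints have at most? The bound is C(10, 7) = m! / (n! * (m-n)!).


Each vertex corresponds to some choice of n active constraints out of m, so the number of vertices is at most C(m, n) = m! / (n!(m-n)!).
m = 10, n = 7
Numerator: 10 * 9 * 8 * 7 * 6 * 5 * 4
Denominator: 7! = 5040
C(10, 7) = 120


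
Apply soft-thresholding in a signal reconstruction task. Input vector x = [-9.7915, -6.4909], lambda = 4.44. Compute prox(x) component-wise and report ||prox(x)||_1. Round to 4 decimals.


Soft-thresholding with lambda = 4.44:
prox(-9.7915) = sign(-9.7915)*max(|-9.7915| - 4.44, 0) = -5.3515
prox(-6.4909) = sign(-6.4909)*max(|-6.4909| - 4.44, 0) = -2.0509
prox(x) = [-5.3515, -2.0509]
||prox(x)||_1 = 5.3515 + 2.0509 = 7.4024


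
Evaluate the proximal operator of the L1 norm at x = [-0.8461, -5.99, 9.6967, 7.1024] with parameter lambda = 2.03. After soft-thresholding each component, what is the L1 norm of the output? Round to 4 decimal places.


Soft-thresholding with lambda = 2.03:
prox(-0.8461) = sign(-0.8461)*max(|-0.8461| - 2.03, 0) = 0.0
prox(-5.99) = sign(-5.99)*max(|-5.99| - 2.03, 0) = -3.96
prox(9.6967) = sign(9.6967)*max(|9.6967| - 2.03, 0) = 7.6667
prox(7.1024) = sign(7.1024)*max(|7.1024| - 2.03, 0) = 5.0724
prox(x) = [0.0, -3.96, 7.6667, 5.0724]
||prox(x)||_1 = 0.0 + 3.96 + 7.6667 + 5.0724 = 16.6991


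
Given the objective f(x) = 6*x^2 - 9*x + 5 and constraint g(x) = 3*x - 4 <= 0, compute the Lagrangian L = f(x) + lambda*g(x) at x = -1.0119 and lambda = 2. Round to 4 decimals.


Step 1: Evaluate f(x).
f(-1.0119) = 6*(-1.0119)^2 - 9*(-1.0119) + 5 = 20.2507
Step 2: Evaluate g(x).
g(-1.0119) = 3*-1.0119 - 4 = -7.0357
Step 3: Compute Lagrangian.
L = 20.2507 + 2*-7.0357 = 6.1793


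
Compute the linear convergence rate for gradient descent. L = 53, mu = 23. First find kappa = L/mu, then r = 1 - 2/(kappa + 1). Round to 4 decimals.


Step 1: Compute the condition number.
kappa = L/mu = 53/23 = 2.3043
Step 2: Compute the convergence rate.
r = 1 - 2/(kappa + 1) = 1 - 2*mu/(L + mu) = (L - mu)/(L + mu) = 30/76 = 0.3947


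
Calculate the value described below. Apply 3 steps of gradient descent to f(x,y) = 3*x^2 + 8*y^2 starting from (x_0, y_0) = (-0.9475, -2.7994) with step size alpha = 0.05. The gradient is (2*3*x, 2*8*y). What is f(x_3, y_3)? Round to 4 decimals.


Gradient descent on f(x,y) = 3*x^2 + 8*y^2.
Starting point: (-0.9475, -2.7994), alpha = 0.05
Step 1: grad_x = 2*3*-0.9475 = -5.685, grad_y = 2*8*-2.7994 = -44.7904
  x_1 = -0.9475 - 0.05*-5.685 = -0.6633
  y_1 = -2.7994 - 0.05*-44.7904 = -0.5599
Step 2: grad_x = 2*3*-0.6633 = -3.9795, grad_y = 2*8*-0.5599 = -8.9581
  x_2 = -0.6633 - 0.05*-3.9795 = -0.4643
  y_2 = -0.5599 - 0.05*-8.9581 = -0.112
Step 3: grad_x = 2*3*-0.4643 = -2.7857, grad_y = 2*8*-0.112 = -1.7916
  x_3 = -0.4643 - 0.05*-2.7857 = -0.325
  y_3 = -0.112 - 0.05*-1.7916 = -0.0224
f(-0.325, -0.0224) = 3*(-0.325)^2 + 8*(-0.0224)^2 = 0.3209


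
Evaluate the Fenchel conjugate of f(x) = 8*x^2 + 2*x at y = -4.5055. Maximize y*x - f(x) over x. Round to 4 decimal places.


f*(y) = sup_x {y*x - a*x^2 - b*x} = sup_x {(y-b)*x - a*x^2}
FOC: (y - b) - 2a*x = 0 => x* = (y - b)/(2a)
x* = (-4.5055 - 2)/(2*8) = -0.4066
f*(-4.5055) = (y-b)^2/(4a) = (-4.5055 - 2)^2/(4*8)
= 42.3215/32 = 1.3225


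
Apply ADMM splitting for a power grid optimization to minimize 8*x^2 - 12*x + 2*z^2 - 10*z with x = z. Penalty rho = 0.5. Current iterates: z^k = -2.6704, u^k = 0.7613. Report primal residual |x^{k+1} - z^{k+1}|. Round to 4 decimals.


ADMM iteration with rho = 0.5, z^k = -2.6704, u^k = 0.7613
Step 1: x-update.
Minimize 8*x^2 - 12*x + (0.5/2)*(x + 2.6704 + 0.7613)^2
FOC: (2*8 + 0.5)*x = 12 + 0.5*(-2.6704 - 0.7613)
x^{k+1} = 0.6233
Step 2: z-update.
Minimize 2*z^2 - 10*z + (0.5/2)*(0.6233 - z + 0.7613)^2
FOC: (2*2 + 0.5)*z = 10 + 0.5*(0.6233 + 0.7613)
z^{k+1} = 2.3761
Step 3: u-update.
u^{k+1} = 0.7613 + 0.6233 - 2.3761 = -0.9915
Step 4: Primal residual = |0.6233 - 2.3761| = 1.7528


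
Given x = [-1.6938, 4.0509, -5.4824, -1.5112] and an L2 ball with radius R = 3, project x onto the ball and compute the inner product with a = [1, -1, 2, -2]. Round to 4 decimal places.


Step 1: Compute ||x|| (intermediates to 6 decimals).
||x|| = sqrt((-1.6938)^2 + 4.0509^2 + (-5.4824)^2 + (-1.5112)^2) = 7.184649
Step 2: Project.
Since ||x|| > R, scale = R/||x|| = 3/7.184649 = 0.417557, proj(x) = scale * x
proj(x) = [-0.707258, 1.691482, -2.289214, -0.631012]
Step 3: Dot product.
a^T * proj(x) = 1*(-0.707258) - 1*1.691482 + 2*(-2.289214) - 2*(-0.631012) = -5.7151


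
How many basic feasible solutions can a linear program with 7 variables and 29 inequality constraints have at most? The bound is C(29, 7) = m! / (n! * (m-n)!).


Each vertex corresponds to some choice of n active constraints out of m, so the number of vertices is at most C(m, n) = m! / (n!(m-n)!).
m = 29, n = 7
Numerator: 29 * 28 * 27 * 26 * 25 * 24 * 23
Denominator: 7! = 5040
C(29, 7) = 1560780


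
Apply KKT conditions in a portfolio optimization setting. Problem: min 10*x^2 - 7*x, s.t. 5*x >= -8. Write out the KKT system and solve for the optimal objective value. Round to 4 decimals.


Step 1: Try lambda = 0 (constraint inactive).
Stationarity: 2*10*x - 7 = 0
x* = 7/(2*10) = 0.35
Check constraint: 5*0.35 = 1.75 >= -8 -- satisfied.
Step 2: Compute optimal value.
f(x*) = 10*0.35^2 - 7*0.35 = -1.225


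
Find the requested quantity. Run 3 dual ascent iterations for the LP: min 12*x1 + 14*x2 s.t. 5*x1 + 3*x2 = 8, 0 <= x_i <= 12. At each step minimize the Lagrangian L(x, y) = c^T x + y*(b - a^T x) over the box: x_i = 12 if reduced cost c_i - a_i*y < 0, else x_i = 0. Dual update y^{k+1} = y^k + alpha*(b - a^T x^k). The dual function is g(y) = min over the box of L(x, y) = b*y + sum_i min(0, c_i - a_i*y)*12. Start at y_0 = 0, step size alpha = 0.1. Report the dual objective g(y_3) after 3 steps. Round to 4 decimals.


Dual ascent for LP: min 12*x1 + 14*x2, 5*x1 + 3*x2 = 8, 0 <= x_i <= 12
Step 1: y^k = 0.0, reduced costs: (12.0, 14.0)
  x^k = (0.0, 0.0), subgradient = b - a^T x = 8.0
  y^{k+1} = 0.0 + 0.1*8.0 = 0.8
Step 2: y^k = 0.8, reduced costs: (8.0, 11.6)
  x^k = (0.0, 0.0), subgradient = b - a^T x = 8.0
  y^{k+1} = 0.8 + 0.1*8.0 = 1.6
Step 3: y^k = 1.6, reduced costs: (4.0, 9.2)
  x^k = (0.0, 0.0), subgradient = b - a^T x = 8.0
  y^{k+1} = 1.6 + 0.1*8.0 = 2.4
Dual objective at y_3 = 2.4: reduced costs (0.0, 6.8), box minimizer x = (0.0, 0.0)
g(y_3) = b*y + (c1 - a1*y)*x1 + (c2 - a2*y)*x2 = 8*2.4 + 0.0*0.0 + 6.8*0.0 = 19.2 + 0.0 + 0.0 = 19.2


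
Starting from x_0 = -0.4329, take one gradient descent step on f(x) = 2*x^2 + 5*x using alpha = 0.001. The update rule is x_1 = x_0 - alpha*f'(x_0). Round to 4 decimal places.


We compute the gradient at x_0 and apply the update.
f'(x) = 4*x + 5
f'(-0.4329) = 4*-0.4329 + 5 = 3.2684
x_1 = -0.4329 - 0.001*3.2684 = -0.4362


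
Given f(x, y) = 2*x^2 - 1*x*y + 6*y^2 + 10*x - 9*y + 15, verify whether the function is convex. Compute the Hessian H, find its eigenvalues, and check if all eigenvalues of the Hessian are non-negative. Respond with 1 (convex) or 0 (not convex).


The Hessian of f(x,y) = 2*x^2 - 1*x*y + 6*y^2 + 10*x - 9*y + 15 is:
H = [[4, -1], [-1, 12]]
Trace = 4 + 12 = 16
Determinant = 4*12 - (-1)^2 = 47
Discriminant = (16)^2 - 4*47 = 68.0
Eigenvalues: lambda_1 = 3.8769, lambda_2 = 12.1231
The function is convex.

1


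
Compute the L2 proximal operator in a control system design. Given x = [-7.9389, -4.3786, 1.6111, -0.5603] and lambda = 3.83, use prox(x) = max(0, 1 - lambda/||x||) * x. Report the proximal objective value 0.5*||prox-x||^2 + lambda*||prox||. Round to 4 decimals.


Step 1: Compute ||x||.
||x|| = 9.2254
Step 2: Compute scaling factor.
scale = max(0, 1 - 3.83/9.2254) = 0.5848
Step 3: prox(x) = [-4.643, -2.5608, 0.9422, -0.3277]
||prox(x)|| = 5.3954
Step 4: Proximal objective.
0.5*||prox-x||^2 = 7.3345
lambda*||prox|| = 20.6644
Total = 27.9988


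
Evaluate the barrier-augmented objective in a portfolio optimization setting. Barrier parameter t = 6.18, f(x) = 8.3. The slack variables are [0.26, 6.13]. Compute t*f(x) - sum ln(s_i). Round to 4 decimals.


Step 1: Compute log-barrier.
ln values: [-1.3471, 1.8132]
phi = -(-1.3471 + 1.8132) = -0.4661
Step 2: Compute augmented objective.
t*f(x) = 6.18*8.3 = 51.294
Total = 51.294 - 0.4661 = 50.8279


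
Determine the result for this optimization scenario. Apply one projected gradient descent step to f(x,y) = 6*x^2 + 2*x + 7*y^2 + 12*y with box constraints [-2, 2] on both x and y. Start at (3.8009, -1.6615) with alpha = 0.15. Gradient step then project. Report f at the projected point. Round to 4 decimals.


Step 1: Compute gradient at (3.8009, -1.6615).
grad_x = 2*6*3.8009 + 2 = 47.6108
grad_y = 2*7*-1.6615 + 12 = -11.261
Step 2: Gradient step.
x_raw = 3.8009 - 0.15*47.6108 = -3.3407
y_raw = -1.6615 - 0.15*-11.261 = 0.0277
Step 3: Project onto [-2, 2].
x_proj = clip(-3.3407) = -2.0
y_proj = clip(0.0277) = 0.0277
Step 4: Evaluate f.
f(-2.0, 0.0277) = 20.3372


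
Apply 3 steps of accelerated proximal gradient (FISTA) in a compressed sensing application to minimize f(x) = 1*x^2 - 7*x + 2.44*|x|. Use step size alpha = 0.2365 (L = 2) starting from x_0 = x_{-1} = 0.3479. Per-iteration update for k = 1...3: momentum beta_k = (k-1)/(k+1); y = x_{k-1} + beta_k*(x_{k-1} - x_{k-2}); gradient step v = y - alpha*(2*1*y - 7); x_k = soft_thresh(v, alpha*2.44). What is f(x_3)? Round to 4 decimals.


FISTA on f(x) = 1*x^2 - 7*x + 2.44*|x|
L = 2, alpha = 0.2365
Iteration 1: beta = 0.0, y = 0.3479 + 0.0*(0.3479 - 0.3479) = 0.3479
  grad(y) = -6.3042, v = y - alpha*grad = 1.8388
  prox(v) = soft_thresh(1.8388, 0.5771) = 1.2618
Iteration 2: beta = 0.3333, y = 1.2618 + 0.3333*(1.2618 - 0.3479) = 1.5664
  grad(y) = -3.8672, v = y - alpha*grad = 2.481
  prox(v) = soft_thresh(2.481, 0.5771) = 1.9039
Iteration 3: beta = 0.5, y = 1.9039 + 0.5*(1.9039 - 1.2618) = 2.225
  grad(y) = -2.55, v = y - alpha*grad = 2.8281
  prox(v) = soft_thresh(2.8281, 0.5771) = 2.251
f(x_3) = 1*2.251^2 - 7*2.251 + 2.44*|2.251| = -5.1976


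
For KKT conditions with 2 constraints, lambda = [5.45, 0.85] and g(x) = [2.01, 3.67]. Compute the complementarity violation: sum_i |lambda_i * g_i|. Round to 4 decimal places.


KKT complementary slackness check:
lambda_1 * g_1 = 5.45 * 2.01 = 10.9545
lambda_2 * g_2 = 0.85 * 3.67 = 3.1195
Total violation = 10.9545 + 3.1195 = 14.074


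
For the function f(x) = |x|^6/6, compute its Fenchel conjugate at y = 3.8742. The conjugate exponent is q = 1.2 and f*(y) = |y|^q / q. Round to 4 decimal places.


The conjugate exponent q satisfies 1/p + 1/q = 1.
p = 6, so q = 6/(6 - 1) = 1.2
|y|^q = 3.8742^1.2 = 5.0795
f*(3.8742) = 5.0795 / 1.2 = 4.2329


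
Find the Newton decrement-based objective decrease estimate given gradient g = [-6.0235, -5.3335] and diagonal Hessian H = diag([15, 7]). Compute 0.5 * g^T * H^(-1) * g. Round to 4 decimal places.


Step 1: H is diagonal, so H^(-1) * g = [-0.4016, -0.7619].
Step 2: g^T H^(-1) g = sum_i g_i^2 / H_ii
  = (-6.0235)^2/15 + (-5.3335)^2/7
  = 2.4188 + 4.0637 = 6.4826
Step 3: Objective decrease = 0.5 * g^T H^(-1) g = 3.2413


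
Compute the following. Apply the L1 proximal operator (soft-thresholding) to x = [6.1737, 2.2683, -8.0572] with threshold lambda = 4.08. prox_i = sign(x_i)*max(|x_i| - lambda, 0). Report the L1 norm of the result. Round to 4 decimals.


Soft-thresholding with lambda = 4.08:
prox(6.1737) = sign(6.1737)*max(|6.1737| - 4.08, 0) = 2.0937
prox(2.2683) = sign(2.2683)*max(|2.2683| - 4.08, 0) = 0.0
prox(-8.0572) = sign(-8.0572)*max(|-8.0572| - 4.08, 0) = -3.9772
prox(x) = [2.0937, 0.0, -3.9772]
||prox(x)||_1 = 2.0937 + 0.0 + 3.9772 = 6.0709


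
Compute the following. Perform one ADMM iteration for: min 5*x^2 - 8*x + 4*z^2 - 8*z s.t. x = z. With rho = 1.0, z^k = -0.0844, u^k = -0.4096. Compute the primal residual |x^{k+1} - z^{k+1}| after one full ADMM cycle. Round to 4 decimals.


ADMM iteration with rho = 1.0, z^k = -0.0844, u^k = -0.4096
Step 1: x-update.
Minimize 5*x^2 - 8*x + (1.0/2)*(x + 0.0844 - 0.4096)^2
FOC: (2*5 + 1.0)*x = 8 + 1.0*(-0.0844 + 0.4096)
x^{k+1} = 0.7568
Step 2: z-update.
Minimize 4*z^2 - 8*z + (1.0/2)*(0.7568 - z - 0.4096)^2
FOC: (2*4 + 1.0)*z = 8 + 1.0*(0.7568 - 0.4096)
z^{k+1} = 0.9275
Step 3: u-update.
u^{k+1} = -0.4096 + 0.7568 - 0.9275 = -0.5802
Step 4: Primal residual = |0.7568 - 0.9275| = 0.1706


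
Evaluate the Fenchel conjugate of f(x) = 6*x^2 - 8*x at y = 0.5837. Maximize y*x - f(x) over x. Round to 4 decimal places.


f*(y) = sup_x {y*x - a*x^2 - b*x} = sup_x {(y-b)*x - a*x^2}
FOC: (y - b) - 2a*x = 0 => x* = (y - b)/(2a)
x* = (0.5837 + 8)/(2*6) = 0.7153
f*(0.5837) = (y-b)^2/(4a) = (0.5837 + 8)^2/(4*6)
= 73.6799/24 = 3.07


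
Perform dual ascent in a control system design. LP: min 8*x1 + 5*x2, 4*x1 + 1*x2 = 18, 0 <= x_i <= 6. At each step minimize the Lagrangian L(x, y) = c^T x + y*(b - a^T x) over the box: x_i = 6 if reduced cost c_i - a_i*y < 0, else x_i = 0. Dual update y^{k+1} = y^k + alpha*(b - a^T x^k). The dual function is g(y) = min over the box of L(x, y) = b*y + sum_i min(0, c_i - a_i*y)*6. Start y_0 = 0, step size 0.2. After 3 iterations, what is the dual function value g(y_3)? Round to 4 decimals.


Dual ascent for LP: min 8*x1 + 5*x2, 4*x1 + 1*x2 = 18, 0 <= x_i <= 6
Step 1: y^k = 0.0, reduced costs: (8.0, 5.0)
  x^k = (0.0, 0.0), subgradient = b - a^T x = 18.0
  y^{k+1} = 0.0 + 0.2*18.0 = 3.6
Step 2: y^k = 3.6, reduced costs: (-6.4, 1.4)
  x^k = (6.0, 0.0), subgradient = b - a^T x = -6.0
  y^{k+1} = 3.6 + 0.2*-6.0 = 2.4
Step 3: y^k = 2.4, reduced costs: (-1.6, 2.6)
  x^k = (6.0, 0.0), subgradient = b - a^T x = -6.0
  y^{k+1} = 2.4 + 0.2*-6.0 = 1.2
Dual objective at y_3 = 1.2: reduced costs (3.2, 3.8), box minimizer x = (0.0, 0.0)
g(y_3) = b*y + (c1 - a1*y)*x1 + (c2 - a2*y)*x2 = 18*1.2 + 3.2*0.0 + 3.8*0.0 = 21.6 + 0.0 + 0.0 = 21.6


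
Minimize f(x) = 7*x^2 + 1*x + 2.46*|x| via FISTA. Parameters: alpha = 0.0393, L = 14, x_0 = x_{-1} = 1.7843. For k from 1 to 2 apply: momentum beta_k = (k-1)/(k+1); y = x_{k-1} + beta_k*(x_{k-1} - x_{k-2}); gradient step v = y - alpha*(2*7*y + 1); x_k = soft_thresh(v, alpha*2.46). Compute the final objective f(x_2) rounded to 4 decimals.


FISTA on f(x) = 7*x^2 + 1*x + 2.46*|x|
L = 14, alpha = 0.0393
Iteration 1: beta = 0.0, y = 1.7843 + 0.0*(1.7843 - 1.7843) = 1.7843
  grad(y) = 25.9802, v = y - alpha*grad = 0.7633
  prox(v) = soft_thresh(0.7633, 0.0967) = 0.6666
Iteration 2: beta = 0.3333, y = 0.6666 + 0.3333*(0.6666 - 1.7843) = 0.294
  grad(y) = 5.1165, v = y - alpha*grad = 0.093
  prox(v) = soft_thresh(0.093, 0.0967) = 0.0
f(x_2) = 7*0.0^2 + 1*0.0 + 2.46*|0.0| = 0.0


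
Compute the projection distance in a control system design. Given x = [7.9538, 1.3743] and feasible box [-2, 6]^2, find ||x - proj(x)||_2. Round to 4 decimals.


Project each component onto [-2, 6].
clip(7.9538) = 6.0, clip(1.3743) = 1.3743
Projection = [6.0, 1.3743]
Squared diffs: [3.8173, 0.0]
Distance = sqrt(3.8173) = 1.9538


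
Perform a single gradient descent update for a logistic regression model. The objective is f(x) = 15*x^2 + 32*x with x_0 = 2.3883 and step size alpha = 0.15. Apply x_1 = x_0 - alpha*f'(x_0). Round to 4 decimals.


We compute the gradient at x_0 and apply the update.
f'(x) = 30*x + 32
f'(2.3883) = 30*2.3883 + 32 = 103.649
x_1 = 2.3883 - 0.15*103.649 = -13.1591


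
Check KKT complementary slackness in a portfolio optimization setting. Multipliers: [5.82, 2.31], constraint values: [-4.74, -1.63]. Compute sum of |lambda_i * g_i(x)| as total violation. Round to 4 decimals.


KKT complementary slackness check:
lambda_1 * g_1 = 5.82 * -4.74 = -27.5868
lambda_2 * g_2 = 2.31 * -1.63 = -3.7653
Total violation = 27.5868 + 3.7653 = 31.3521


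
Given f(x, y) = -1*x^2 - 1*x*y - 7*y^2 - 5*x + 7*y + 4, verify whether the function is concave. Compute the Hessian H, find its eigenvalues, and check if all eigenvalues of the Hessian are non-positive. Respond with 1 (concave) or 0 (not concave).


The Hessian of f(x,y) = -1*x^2 - 1*x*y - 7*y^2 - 5*x + 7*y + 4 is:
H = [[-2, -1], [-1, -14]]
Trace = -2 - 14 = -16
Determinant = -2*-14 - (-1)^2 = 27
Discriminant = (-16)^2 - 4*27 = 148.0
Eigenvalues: lambda_1 = -14.0828, lambda_2 = -1.9172
The function is concave.

1


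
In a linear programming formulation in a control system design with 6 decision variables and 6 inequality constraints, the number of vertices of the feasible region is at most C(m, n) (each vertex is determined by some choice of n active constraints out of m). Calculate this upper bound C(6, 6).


Each vertex corresponds to some choice of n active constraints out of m, so the number of vertices is at most C(m, n) = m! / (n!(m-n)!).
m = 6, n = 6
Numerator: 6 * 5 * 4 * 3 * 2 * 1
Denominator: 6! = 720
C(6, 6) = 1


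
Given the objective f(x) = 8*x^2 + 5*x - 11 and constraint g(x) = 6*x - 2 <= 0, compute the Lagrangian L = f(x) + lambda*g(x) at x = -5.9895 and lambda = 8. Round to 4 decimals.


Step 1: Evaluate f(x).
f(-5.9895) = 8*(-5.9895)^2 + 5*(-5.9895) - 11 = 246.0454
Step 2: Evaluate g(x).
g(-5.9895) = 6*-5.9895 - 2 = -37.937
Step 3: Compute Lagrangian.
L = 246.0454 + 8*-37.937 = -57.4506


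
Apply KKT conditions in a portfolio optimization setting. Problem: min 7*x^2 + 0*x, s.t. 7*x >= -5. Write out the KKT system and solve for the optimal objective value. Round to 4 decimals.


Step 1: Try lambda = 0 (constraint inactive).
Stationarity: 2*7*x + 0 = 0
x* = 0/(2*7) = 0.0
Check constraint: 7*0.0 = 0.0 >= -5 -- satisfied.
Step 2: Compute optimal value.
f(x*) = 7*0.0^2 + 0*0.0 = 0.0


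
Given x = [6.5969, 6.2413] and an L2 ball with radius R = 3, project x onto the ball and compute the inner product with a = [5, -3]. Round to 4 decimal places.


Step 1: Compute ||x|| (intermediates to 6 decimals).
||x|| = sqrt(6.5969^2 + 6.2413^2) = 9.08146
Step 2: Project.
Since ||x|| > R, scale = R/||x|| = 3/9.08146 = 0.330343, proj(x) = scale * x
proj(x) = [2.17924, 2.06177]
Step 3: Dot product.
a^T * proj(x) = 5*2.17924 - 3*2.06177 = 4.7109


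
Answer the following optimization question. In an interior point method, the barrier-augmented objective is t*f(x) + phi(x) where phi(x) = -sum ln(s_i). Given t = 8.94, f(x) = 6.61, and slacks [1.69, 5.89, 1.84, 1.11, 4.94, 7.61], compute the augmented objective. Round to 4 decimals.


Step 1: Compute log-barrier.
ln values: [0.5247, 1.7733, 0.6098, 0.1044, 1.5974, 2.0295]
phi = -(0.5247 + 1.7733 + 0.6098 + 0.1044 + 1.5974 + 2.0295) = -6.6389
Step 2: Compute augmented objective.
t*f(x) = 8.94*6.61 = 59.0934
Total = 59.0934 - 6.6389 = 52.4545


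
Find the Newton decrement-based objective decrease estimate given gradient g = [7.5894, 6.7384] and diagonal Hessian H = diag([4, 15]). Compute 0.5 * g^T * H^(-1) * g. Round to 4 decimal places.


Step 1: H is diagonal, so H^(-1) * g = [1.8974, 0.4492].
Step 2: g^T H^(-1) g = sum_i g_i^2 / H_ii
  = (7.5894)^2/4 + (6.7384)^2/15
  = 14.3997 + 3.0271 = 17.4268
Step 3: Objective decrease = 0.5 * g^T H^(-1) g = 8.7134


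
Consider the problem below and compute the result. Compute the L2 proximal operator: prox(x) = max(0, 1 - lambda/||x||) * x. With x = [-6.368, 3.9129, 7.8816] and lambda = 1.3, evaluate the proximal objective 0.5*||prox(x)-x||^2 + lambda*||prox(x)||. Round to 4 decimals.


Step 1: Compute ||x||.
||x|| = 10.8619
Step 2: Compute scaling factor.
scale = max(0, 1 - 1.3/10.8619) = 0.8803
Step 3: prox(x) = [-5.6059, 3.4446, 6.9383]
||prox(x)|| = 9.5619
Step 4: Proximal objective.
0.5*||prox-x||^2 = 0.845
lambda*||prox|| = 12.4305
Total = 13.2755


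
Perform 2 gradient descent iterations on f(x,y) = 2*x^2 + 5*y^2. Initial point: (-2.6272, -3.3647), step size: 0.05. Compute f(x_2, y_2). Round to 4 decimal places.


Gradient descent on f(x,y) = 2*x^2 + 5*y^2.
Starting point: (-2.6272, -3.3647), alpha = 0.05
Step 1: grad_x = 2*2*-2.6272 = -10.5088, grad_y = 2*5*-3.3647 = -33.647
  x_1 = -2.6272 - 0.05*-10.5088 = -2.1018
  y_1 = -3.3647 - 0.05*-33.647 = -1.6824
Step 2: grad_x = 2*2*-2.1018 = -8.407, grad_y = 2*5*-1.6824 = -16.8235
  x_2 = -2.1018 - 0.05*-8.407 = -1.6814
  y_2 = -1.6824 - 0.05*-16.8235 = -0.8412
f(-1.6814, -0.8412) = 2*(-1.6814)^2 + 5*(-0.8412)^2 = 9.1921


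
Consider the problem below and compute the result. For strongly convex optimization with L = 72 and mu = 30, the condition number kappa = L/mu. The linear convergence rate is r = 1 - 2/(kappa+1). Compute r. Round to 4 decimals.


Step 1: Compute the condition number.
kappa = L/mu = 72/30 = 2.4
Step 2: Compute the convergence rate.
r = 1 - 2/(kappa + 1) = 1 - 2*mu/(L + mu) = (L - mu)/(L + mu) = 42/102 = 0.4118


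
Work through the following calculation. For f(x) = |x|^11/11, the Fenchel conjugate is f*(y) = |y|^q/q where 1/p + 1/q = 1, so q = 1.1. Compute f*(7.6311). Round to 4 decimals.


The conjugate exponent q satisfies 1/p + 1/q = 1.
p = 11, so q = 11/(11 - 1) = 1.1
|y|^q = 7.6311^1.1 = 9.3507
f*(7.6311) = 9.3507 / 1.1 = 8.5007


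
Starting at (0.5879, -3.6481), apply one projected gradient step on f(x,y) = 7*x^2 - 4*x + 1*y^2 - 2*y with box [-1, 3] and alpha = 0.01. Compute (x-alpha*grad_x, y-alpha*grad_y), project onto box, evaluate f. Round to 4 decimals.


Step 1: Compute gradient at (0.5879, -3.6481).
grad_x = 2*7*0.5879 - 4 = 4.2306
grad_y = 2*1*-3.6481 - 2 = -9.2962
Step 2: Gradient step.
x_raw = 0.5879 - 0.01*4.2306 = 0.5456
y_raw = -3.6481 - 0.01*-9.2962 = -3.5551
Step 3: Project onto [-1, 3].
x_proj = clip(0.5456) = 0.5456
y_proj = clip(-3.5551) = -1.0
Step 4: Evaluate f.
f(0.5456, -1.0) = 2.9013


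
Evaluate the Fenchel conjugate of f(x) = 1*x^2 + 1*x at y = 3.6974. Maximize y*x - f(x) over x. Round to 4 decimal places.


f*(y) = sup_x {y*x - a*x^2 - b*x} = sup_x {(y-b)*x - a*x^2}
FOC: (y - b) - 2a*x = 0 => x* = (y - b)/(2a)
x* = (3.6974 - 1)/(2*1) = 1.3487
f*(3.6974) = (y-b)^2/(4a) = (3.6974 - 1)^2/(4*1)
= 7.276/4 = 1.819


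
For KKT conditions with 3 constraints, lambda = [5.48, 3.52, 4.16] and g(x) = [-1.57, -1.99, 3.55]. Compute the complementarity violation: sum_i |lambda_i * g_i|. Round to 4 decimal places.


KKT complementary slackness check:
lambda_1 * g_1 = 5.48 * -1.57 = -8.6036
lambda_2 * g_2 = 3.52 * -1.99 = -7.0048
lambda_3 * g_3 = 4.16 * 3.55 = 14.768
Total violation = 8.6036 + 7.0048 + 14.768 = 30.3764


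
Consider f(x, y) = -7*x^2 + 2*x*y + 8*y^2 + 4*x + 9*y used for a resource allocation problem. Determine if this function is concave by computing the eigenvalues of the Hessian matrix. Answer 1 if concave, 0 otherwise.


The Hessian of f(x,y) = -7*x^2 + 2*x*y + 8*y^2 + 4*x + 9*y is:
H = [[-14, 2], [2, 16]]
Trace = -14 + 16 = 2
Determinant = -14*16 - (2)^2 = -228
Discriminant = (2)^2 - 4*-228 = 916.0
Eigenvalues: lambda_1 = -14.1327, lambda_2 = 16.1327
The function is not concave.

0


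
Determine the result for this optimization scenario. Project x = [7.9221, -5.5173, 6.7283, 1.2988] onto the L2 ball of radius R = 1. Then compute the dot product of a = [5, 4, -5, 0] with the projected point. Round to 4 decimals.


Step 1: Compute ||x|| (intermediates to 6 decimals).
||x|| = sqrt(7.9221^2 + (-5.5173)^2 + 6.7283^2 + 1.2988^2) = 11.838799
Step 2: Project.
Since ||x|| > R, scale = R/||x|| = 1/11.838799 = 0.084468, proj(x) = scale * x
proj(x) = [0.669164, -0.466035, 0.568326, 0.109707]
Step 3: Dot product.
a^T * proj(x) = 5*0.669164 + 4*(-0.466035) - 5*0.568326 + 0*0.109707 = -1.36


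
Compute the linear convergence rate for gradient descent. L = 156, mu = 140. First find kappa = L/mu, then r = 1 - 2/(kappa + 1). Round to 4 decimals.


Step 1: Compute the condition number.
kappa = L/mu = 156/140 = 1.1143
Step 2: Compute the convergence rate.
r = 1 - 2/(kappa + 1) = 1 - 2*mu/(L + mu) = (L - mu)/(L + mu) = 16/296 = 0.0541


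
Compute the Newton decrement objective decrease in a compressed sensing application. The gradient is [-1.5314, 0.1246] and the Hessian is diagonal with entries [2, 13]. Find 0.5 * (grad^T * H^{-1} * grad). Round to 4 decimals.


Step 1: H is diagonal, so H^(-1) * g = [-0.7657, 0.0096].
Step 2: g^T H^(-1) g = sum_i g_i^2 / H_ii
  = (-1.5314)^2/2 + (0.1246)^2/13
  = 1.1726 + 0.0012 = 1.1738
Step 3: Objective decrease = 0.5 * g^T H^(-1) g = 0.5869


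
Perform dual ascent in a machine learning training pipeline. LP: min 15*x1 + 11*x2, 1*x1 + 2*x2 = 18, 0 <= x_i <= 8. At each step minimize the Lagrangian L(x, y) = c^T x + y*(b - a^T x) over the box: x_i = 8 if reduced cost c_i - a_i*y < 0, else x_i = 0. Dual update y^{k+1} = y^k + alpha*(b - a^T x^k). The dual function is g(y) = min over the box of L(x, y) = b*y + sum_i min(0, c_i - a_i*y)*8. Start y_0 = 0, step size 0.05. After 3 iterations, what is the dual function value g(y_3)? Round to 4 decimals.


Dual ascent for LP: min 15*x1 + 11*x2, 1*x1 + 2*x2 = 18, 0 <= x_i <= 8
Step 1: y^k = 0.0, reduced costs: (15.0, 11.0)
  x^k = (0.0, 0.0), subgradient = b - a^T x = 18.0
  y^{k+1} = 0.0 + 0.05*18.0 = 0.9
Step 2: y^k = 0.9, reduced costs: (14.1, 9.2)
  x^k = (0.0, 0.0), subgradient = b - a^T x = 18.0
  y^{k+1} = 0.9 + 0.05*18.0 = 1.8
Step 3: y^k = 1.8, reduced costs: (13.2, 7.4)
  x^k = (0.0, 0.0), subgradient = b - a^T x = 18.0
  y^{k+1} = 1.8 + 0.05*18.0 = 2.7
Dual objective at y_3 = 2.7: reduced costs (12.3, 5.6), box minimizer x = (0.0, 0.0)
g(y_3) = b*y + (c1 - a1*y)*x1 + (c2 - a2*y)*x2 = 18*2.7 + 12.3*0.0 + 5.6*0.0 = 48.6 + 0.0 + 0.0 = 48.6


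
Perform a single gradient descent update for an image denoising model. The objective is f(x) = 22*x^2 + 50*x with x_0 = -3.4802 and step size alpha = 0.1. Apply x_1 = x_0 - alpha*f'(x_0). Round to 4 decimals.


We compute the gradient at x_0 and apply the update.
f'(x) = 44*x + 50
f'(-3.4802) = 44*-3.4802 + 50 = -103.1288
x_1 = -3.4802 - 0.1*-103.1288 = 6.8327


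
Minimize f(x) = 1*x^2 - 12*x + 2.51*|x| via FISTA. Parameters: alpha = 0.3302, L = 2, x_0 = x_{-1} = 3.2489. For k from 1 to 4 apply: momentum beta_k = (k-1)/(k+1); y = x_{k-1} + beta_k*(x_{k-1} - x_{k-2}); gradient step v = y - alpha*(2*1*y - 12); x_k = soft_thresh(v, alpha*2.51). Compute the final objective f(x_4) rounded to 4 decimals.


FISTA on f(x) = 1*x^2 - 12*x + 2.51*|x|
L = 2, alpha = 0.3302
Iteration 1: beta = 0.0, y = 3.2489 + 0.0*(3.2489 - 3.2489) = 3.2489
  grad(y) = -5.5022, v = y - alpha*grad = 5.0657
  prox(v) = soft_thresh(5.0657, 0.8288) = 4.2369
Iteration 2: beta = 0.3333, y = 4.2369 + 0.3333*(4.2369 - 3.2489) = 4.5663
  grad(y) = -2.8675, v = y - alpha*grad = 5.5131
  prox(v) = soft_thresh(5.5131, 0.8288) = 4.6843
Iteration 3: beta = 0.5, y = 4.6843 + 0.5*(4.6843 - 4.2369) = 4.908
  grad(y) = -2.184, v = y - alpha*grad = 5.6292
  prox(v) = soft_thresh(5.6292, 0.8288) = 4.8004
Iteration 4: beta = 0.6, y = 4.8004 + 0.6*(4.8004 - 4.6843) = 4.87
  grad(y) = -2.26, v = y - alpha*grad = 5.6162
  prox(v) = soft_thresh(5.6162, 0.8288) = 4.7874
f(x_4) = 1*4.7874^2 - 12*4.7874 + 2.51*|4.7874| = -22.5132


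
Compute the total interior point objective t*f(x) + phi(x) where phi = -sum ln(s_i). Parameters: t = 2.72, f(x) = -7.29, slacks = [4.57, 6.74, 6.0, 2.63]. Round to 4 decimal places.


Step 1: Compute log-barrier.
ln values: [1.5195, 1.9081, 1.7918, 0.967]
phi = -(1.5195 + 1.9081 + 1.7918 + 0.967) = -6.1863
Step 2: Compute augmented objective.
t*f(x) = 2.72*-7.29 = -19.8288
Total = -19.8288 - 6.1863 = -26.0151


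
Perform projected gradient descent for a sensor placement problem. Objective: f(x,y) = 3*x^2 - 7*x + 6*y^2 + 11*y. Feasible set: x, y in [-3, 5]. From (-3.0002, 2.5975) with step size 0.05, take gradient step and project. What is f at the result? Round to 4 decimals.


Step 1: Compute gradient at (-3.0002, 2.5975).
grad_x = 2*3*-3.0002 - 7 = -25.0012
grad_y = 2*6*2.5975 + 11 = 42.17
Step 2: Gradient step.
x_raw = -3.0002 - 0.05*-25.0012 = -1.7501
y_raw = 2.5975 - 0.05*42.17 = 0.489
Step 3: Project onto [-3, 5].
x_proj = clip(-1.7501) = -1.7501
y_proj = clip(0.489) = 0.489
Step 4: Evaluate f.
f(-1.7501, 0.489) = 28.2537


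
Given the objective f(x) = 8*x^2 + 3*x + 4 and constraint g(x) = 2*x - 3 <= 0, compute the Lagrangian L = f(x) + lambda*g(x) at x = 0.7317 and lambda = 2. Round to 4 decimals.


Step 1: Evaluate f(x).
f(0.7317) = 8*0.7317^2 + 3*0.7317 + 4 = 10.4782
Step 2: Evaluate g(x).
g(0.7317) = 2*0.7317 - 3 = -1.5366
Step 3: Compute Lagrangian.
L = 10.4782 + 2*-1.5366 = 7.405


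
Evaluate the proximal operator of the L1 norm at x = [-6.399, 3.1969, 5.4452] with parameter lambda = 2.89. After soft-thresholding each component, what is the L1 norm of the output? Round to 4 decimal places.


Soft-thresholding with lambda = 2.89:
prox(-6.399) = sign(-6.399)*max(|-6.399| - 2.89, 0) = -3.509
prox(3.1969) = sign(3.1969)*max(|3.1969| - 2.89, 0) = 0.3069
prox(5.4452) = sign(5.4452)*max(|5.4452| - 2.89, 0) = 2.5552
prox(x) = [-3.509, 0.3069, 2.5552]
||prox(x)||_1 = 3.509 + 0.3069 + 2.5552 = 6.3711


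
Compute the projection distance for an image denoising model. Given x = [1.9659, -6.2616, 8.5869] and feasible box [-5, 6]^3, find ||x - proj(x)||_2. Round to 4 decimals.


Project each component onto [-5, 6].
clip(1.9659) = 1.9659, clip(-6.2616) = -5.0, clip(8.5869) = 6.0
Projection = [1.9659, -5.0, 6.0]
Squared diffs: [0.0, 1.5916, 6.6921]
Distance = sqrt(8.2837) = 2.8781


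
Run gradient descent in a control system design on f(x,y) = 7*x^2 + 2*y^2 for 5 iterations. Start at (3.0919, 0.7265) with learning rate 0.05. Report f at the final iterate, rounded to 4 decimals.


Gradient descent on f(x,y) = 7*x^2 + 2*y^2.
Starting point: (3.0919, 0.7265), alpha = 0.05
Step 1: grad_x = 2*7*3.0919 = 43.2866, grad_y = 2*2*0.7265 = 2.906
  x_1 = 3.0919 - 0.05*43.2866 = 0.9276
  y_1 = 0.7265 - 0.05*2.906 = 0.5812
Step 2: grad_x = 2*7*0.9276 = 12.986, grad_y = 2*2*0.5812 = 2.3248
  x_2 = 0.9276 - 0.05*12.986 = 0.2783
  y_2 = 0.5812 - 0.05*2.3248 = 0.465
Step 3: grad_x = 2*7*0.2783 = 3.8958, grad_y = 2*2*0.465 = 1.8598
  x_3 = 0.2783 - 0.05*3.8958 = 0.0835
  y_3 = 0.465 - 0.05*1.8598 = 0.372
Step 4: grad_x = 2*7*0.0835 = 1.1687, grad_y = 2*2*0.372 = 1.4879
  x_4 = 0.0835 - 0.05*1.1687 = 0.025
  y_4 = 0.372 - 0.05*1.4879 = 0.2976
Step 5: grad_x = 2*7*0.025 = 0.3506, grad_y = 2*2*0.2976 = 1.1903
  x_5 = 0.025 - 0.05*0.3506 = 0.0075
  y_5 = 0.2976 - 0.05*1.1903 = 0.2381
f(0.0075, 0.2381) = 7*0.0075^2 + 2*0.2381^2 = 0.1137


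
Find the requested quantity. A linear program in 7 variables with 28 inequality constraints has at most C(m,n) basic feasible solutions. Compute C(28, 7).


Each vertex corresponds to some choice of n active constraints out of m, so the number of vertices is at most C(m, n) = m! / (n!(m-n)!).
m = 28, n = 7
Numerator: 28 * 27 * 26 * 25 * 24 * 23 * 22
Denominator: 7! = 5040
C(28, 7) = 1184040


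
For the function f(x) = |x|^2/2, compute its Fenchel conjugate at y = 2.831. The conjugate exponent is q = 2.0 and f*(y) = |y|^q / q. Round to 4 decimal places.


The conjugate exponent q satisfies 1/p + 1/q = 1.
p = 2, so q = 2/(2 - 1) = 2.0
|y|^q = 2.831^2.0 = 8.0146
f*(2.831) = 8.0146 / 2.0 = 4.0073


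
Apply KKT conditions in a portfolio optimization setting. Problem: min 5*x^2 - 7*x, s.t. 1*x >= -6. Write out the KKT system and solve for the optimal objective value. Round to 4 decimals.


Step 1: Try lambda = 0 (constraint inactive).
Stationarity: 2*5*x - 7 = 0
x* = 7/(2*5) = 0.7
Check constraint: 1*0.7 = 0.7 >= -6 -- satisfied.
Step 2: Compute optimal value.
f(x*) = 5*0.7^2 - 7*0.7 = -2.45


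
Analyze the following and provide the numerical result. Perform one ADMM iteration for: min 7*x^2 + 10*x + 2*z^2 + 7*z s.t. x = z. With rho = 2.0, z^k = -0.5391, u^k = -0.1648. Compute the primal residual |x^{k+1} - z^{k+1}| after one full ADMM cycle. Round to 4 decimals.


ADMM iteration with rho = 2.0, z^k = -0.5391, u^k = -0.1648
Step 1: x-update.
Minimize 7*x^2 + 10*x + (2.0/2)*(x + 0.5391 - 0.1648)^2
FOC: (2*7 + 2.0)*x = -10 + 2.0*(-0.5391 + 0.1648)
x^{k+1} = -0.6718
Step 2: z-update.
Minimize 2*z^2 + 7*z + (2.0/2)*(-0.6718 - z - 0.1648)^2
FOC: (2*2 + 2.0)*z = -7 + 2.0*(-0.6718 - 0.1648)
z^{k+1} = -1.4455
Step 3: u-update.
u^{k+1} = -0.1648 - 0.6718 + 1.4455 = 0.6089
Step 4: Primal residual = |-0.6718 + 1.4455| = 0.7737


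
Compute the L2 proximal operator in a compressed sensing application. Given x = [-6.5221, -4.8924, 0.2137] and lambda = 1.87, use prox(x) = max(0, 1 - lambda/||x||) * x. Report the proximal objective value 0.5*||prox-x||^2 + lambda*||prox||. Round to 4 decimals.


Step 1: Compute ||x||.
||x|| = 8.1559
Step 2: Compute scaling factor.
scale = max(0, 1 - 1.87/8.1559) = 0.7707
Step 3: prox(x) = [-5.0267, -3.7707, 0.1647]
||prox(x)|| = 6.2859
Step 4: Proximal objective.
0.5*||prox-x||^2 = 1.7485
lambda*||prox|| = 11.7546
Total = 13.5031


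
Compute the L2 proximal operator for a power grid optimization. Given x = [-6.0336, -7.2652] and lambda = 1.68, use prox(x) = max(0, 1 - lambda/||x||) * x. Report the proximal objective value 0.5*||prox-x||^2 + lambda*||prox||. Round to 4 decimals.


Step 1: Compute ||x||.
||x|| = 9.4439
Step 2: Compute scaling factor.
scale = max(0, 1 - 1.68/9.4439) = 0.8221
Step 3: prox(x) = [-4.9603, -5.9728]
||prox(x)|| = 7.7639
Step 4: Proximal objective.
0.5*||prox-x||^2 = 1.4112
lambda*||prox|| = 13.0434
Total = 14.4546


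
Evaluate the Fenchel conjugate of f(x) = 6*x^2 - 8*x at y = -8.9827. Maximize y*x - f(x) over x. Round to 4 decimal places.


f*(y) = sup_x {y*x - a*x^2 - b*x} = sup_x {(y-b)*x - a*x^2}
FOC: (y - b) - 2a*x = 0 => x* = (y - b)/(2a)
x* = (-8.9827 + 8)/(2*6) = -0.0819
f*(-8.9827) = (y-b)^2/(4a) = (-8.9827 + 8)^2/(4*6)
= 0.9657/24 = 0.0402
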